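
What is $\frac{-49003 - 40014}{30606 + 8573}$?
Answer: $- \frac{89017}{39179} \approx -2.2721$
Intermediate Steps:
$\frac{-49003 - 40014}{30606 + 8573} = - \frac{89017}{39179}$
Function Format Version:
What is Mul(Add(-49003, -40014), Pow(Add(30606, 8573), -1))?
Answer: Rational(-89017, 39179) ≈ -2.2721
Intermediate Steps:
Mul(Add(-49003, -40014), Pow(Add(30606, 8573), -1)) = Mul(-89017, Pow(39179, -1)) = Mul(-89017, Rational(1, 39179)) = Rational(-89017, 39179)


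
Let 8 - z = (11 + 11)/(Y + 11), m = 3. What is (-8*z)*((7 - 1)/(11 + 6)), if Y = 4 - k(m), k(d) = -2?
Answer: -5472/289 ≈ -18.934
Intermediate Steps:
Y = 6 (Y = 4 - 1*(-2) = 4 + 2 = 6)
z = 114/17 (z = 8 - (11 + 11)/(6 + 11) = 8 - 22/17 = 114/17 ≈ 6.7059)
(-8*z)*((7 - 1)/(11 + 6)) = (-8*114/17)*((7 - 1)/(11 + 6)) = -5472/(17*17) = -912/17*6/17 = -5472/289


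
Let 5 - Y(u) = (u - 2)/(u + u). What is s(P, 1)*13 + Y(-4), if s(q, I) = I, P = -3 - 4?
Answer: 69/4 ≈ 17.250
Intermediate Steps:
P = -7
Y(u) = 5 - (-2 + u)/(2*u) (Y(u) = 5 - (u - 2)/(u + u) = 5 - (-2 + u)/(2*u))
s(P, 1)*13 + Y(-4) = 1*13 + (9/2 + 1/(-4)) = 13 + (9/2 - ¼) = 13 + 17/4 = 69/4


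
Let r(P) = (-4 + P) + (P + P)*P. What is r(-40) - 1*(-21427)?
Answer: 24583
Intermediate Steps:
r(P) = -4 + P + 2*P**2 (r(P) = (-4 + P) + (2*P)*P = (-4 + P) + 2*P**2 = -4 + P + 2*P**2)
r(-40) - 1*(-21427) = (-4 - 40 + 2*(-40)**2) - 1*(-21427) = (-4 - 40 + 2*1600) + 21427 = (-4 - 40 + 3200) + 21427 = 3156 + 21427 = 24583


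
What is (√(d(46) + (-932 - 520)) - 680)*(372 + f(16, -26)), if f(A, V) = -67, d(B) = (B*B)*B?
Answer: -207400 + 610*√23971 ≈ -1.1296e+5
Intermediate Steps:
d(B) = B³ (d(B) = B²*B = B³)
(√(d(46) + (-932 - 520)) - 680)*(372 + f(16, -26)) = (√(46³ + (-932 - 520)) - 680)*(372 - 67) = (√(97336 - 1452) - 680)*305 = (√95884 - 680)*305 = (2*√23971 - 680)*305 = (-680 + 2*√23971)*305 = -207400 + 610*√23971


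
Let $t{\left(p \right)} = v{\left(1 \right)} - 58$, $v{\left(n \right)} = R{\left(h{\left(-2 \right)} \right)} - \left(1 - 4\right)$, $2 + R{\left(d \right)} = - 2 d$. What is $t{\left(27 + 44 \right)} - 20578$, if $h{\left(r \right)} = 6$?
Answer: $-20647$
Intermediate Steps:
$R{\left(d \right)} = -2 - 2 d$
$v{\left(n \right)} = -11$ ($v{\left(n \right)} = \left(-2 - 12\right) - \left(1 - 4\right) = \left(-2 - 12\right) - -3 = -14 + 3 = -11$)
$t{\left(p \right)} = -69$ ($t{\left(p \right)} = -11 - 58 = -69$)
$t{\left(27 + 44 \right)} - 20578 = -69 - 20578 = -20647$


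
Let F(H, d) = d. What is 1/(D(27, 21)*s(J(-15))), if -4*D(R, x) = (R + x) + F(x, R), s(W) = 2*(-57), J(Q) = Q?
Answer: 2/4275 ≈ 0.00046784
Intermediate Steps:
s(W) = -114
D(R, x) = -R/2 - x/4 (D(R, x) = -((R + x) + R)/4 = -(x + 2*R)/4 = -R/2 - x/4)
1/(D(27, 21)*s(J(-15))) = 1/(-1/2*27 - 1/4*21*(-114)) = -1/114/(-27/2 - 21/4) = -1/114/(-75/4) = -4/75*(-1/114) = 2/4275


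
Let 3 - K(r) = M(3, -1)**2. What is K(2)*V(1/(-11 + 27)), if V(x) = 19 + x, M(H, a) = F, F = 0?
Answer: 915/16 ≈ 57.188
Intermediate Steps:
M(H, a) = 0
K(r) = 3 (K(r) = 3 - 1*0**2 = 3 - 1*0 = 3 + 0 = 3)
K(2)*V(1/(-11 + 27)) = 3*(19 + 1/(-11 + 27)) = 3*(19 + 1/16) = 3*(305/16) = 915/16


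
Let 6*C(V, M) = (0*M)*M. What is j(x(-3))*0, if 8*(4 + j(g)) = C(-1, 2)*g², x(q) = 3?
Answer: 0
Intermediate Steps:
C(V, M) = 0 (C(V, M) = ((0*M)*M)/6 = (0*M)/6 = (⅙)*0 = 0)
j(g) = -4 (j(g) = -4 + (0*g²)/8 = -4 + (⅛)*0 = -4 + 0 = -4)
j(x(-3))*0 = -4*0 = 0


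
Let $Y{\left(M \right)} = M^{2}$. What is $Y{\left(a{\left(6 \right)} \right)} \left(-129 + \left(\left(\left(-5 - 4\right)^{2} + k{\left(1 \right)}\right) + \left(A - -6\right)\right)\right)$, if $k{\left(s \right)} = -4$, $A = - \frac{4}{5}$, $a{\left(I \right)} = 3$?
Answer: $- \frac{2106}{5} \approx -421.2$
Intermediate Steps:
$A = - \frac{4}{5}$ ($A = \left(-4\right) \frac{1}{5} = - \frac{4}{5} \approx -0.8$)
$Y{\left(a{\left(6 \right)} \right)} \left(-129 + \left(\left(\left(-5 - 4\right)^{2} + k{\left(1 \right)}\right) + \left(A - -6\right)\right)\right) = 3^{2} \left(-129 - \left(- \frac{6}{5} - \left(-5 - 4\right)^{2}\right)\right) = 9 \left(-129 + \left(\left(\left(-9\right)^{2} - 4\right) + \left(- \frac{4}{5} + 6\right)\right)\right) = 9 \left(-129 + \left(\left(81 - 4\right) + \frac{26}{5}\right)\right) = 9 \left(-129 + \left(77 + \frac{26}{5}\right)\right) = 9 \left(-129 + \frac{411}{5}\right) = 9 \left(- \frac{234}{5}\right) = - \frac{2106}{5}$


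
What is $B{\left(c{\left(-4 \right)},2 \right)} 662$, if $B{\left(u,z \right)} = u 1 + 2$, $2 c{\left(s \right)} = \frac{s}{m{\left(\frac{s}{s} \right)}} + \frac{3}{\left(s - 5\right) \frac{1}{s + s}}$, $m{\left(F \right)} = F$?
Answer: $\frac{2648}{3} \approx 882.67$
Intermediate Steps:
$c{\left(s \right)} = \frac{s}{2} + \frac{3 s}{-5 + s}$ ($c{\left(s \right)} = \frac{\frac{s}{s \frac{1}{s}} + \frac{3}{\left(s - 5\right) \frac{1}{s + s}}}{2} = \frac{\frac{s}{1} + \frac{3}{\left(-5 + s\right) \frac{1}{2 s}}}{2} = \frac{s 1 + \frac{3}{\left(-5 + s\right) \frac{1}{2 s}}}{2} = \frac{s + \frac{3}{\frac{1}{2} \frac{1}{s} \left(-5 + s\right)}}{2} = \frac{s + 3 \frac{2 s}{-5 + s}}{2} = \frac{s + \frac{6 s}{-5 + s}}{2} = \frac{s}{2} + \frac{3 s}{-5 + s}$)
$B{\left(u,z \right)} = 2 + u$ ($B{\left(u,z \right)} = u + 2 = 2 + u$)
$B{\left(c{\left(-4 \right)},2 \right)} 662 = \left(2 + \frac{1}{2} \left(-4\right) \frac{1}{-5 - 4} \left(1 - 4\right)\right) 662 = \left(2 + \frac{1}{2} \left(-4\right) \frac{1}{-9} \left(-3\right)\right) 662 = \left(2 + \frac{1}{2} \left(-4\right) \left(- \frac{1}{9}\right) \left(-3\right)\right) 662 = \left(2 - \frac{2}{3}\right) 662 = \frac{4}{3} \cdot 662 = \frac{2648}{3}$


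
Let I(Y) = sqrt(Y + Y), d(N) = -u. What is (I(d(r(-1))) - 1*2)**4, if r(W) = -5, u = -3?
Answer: (2 - sqrt(6))**4 ≈ 0.040821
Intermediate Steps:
d(N) = 3 (d(N) = -1*(-3) = 3)
I(Y) = sqrt(2)*sqrt(Y) (I(Y) = sqrt(2*Y) = sqrt(2)*sqrt(Y))
(I(d(r(-1))) - 1*2)**4 = (sqrt(2)*sqrt(3) - 1*2)**4 = (sqrt(6) - 2)**4 = (-2 + sqrt(6))**4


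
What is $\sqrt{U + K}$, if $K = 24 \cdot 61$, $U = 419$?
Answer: $\sqrt{1883} \approx 43.394$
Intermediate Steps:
$K = 1464$
$\sqrt{U + K} = \sqrt{419 + 1464} = \sqrt{1883}$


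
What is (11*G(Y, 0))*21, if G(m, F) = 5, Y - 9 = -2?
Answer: 1155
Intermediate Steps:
Y = 7 (Y = 9 - 2 = 7)
(11*G(Y, 0))*21 = (11*5)*21 = 55*21 = 1155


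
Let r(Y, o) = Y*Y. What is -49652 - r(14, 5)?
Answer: -49848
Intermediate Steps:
r(Y, o) = Y²
-49652 - r(14, 5) = -49652 - 1*14² = -49652 - 1*196 = -49652 - 196 = -49848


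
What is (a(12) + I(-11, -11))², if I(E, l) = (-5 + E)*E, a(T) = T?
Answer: 35344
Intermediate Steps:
I(E, l) = E*(-5 + E)
(a(12) + I(-11, -11))² = (12 - 11*(-5 - 11))² = (12 - 11*(-16))² = (12 + 176)² = 188² = 35344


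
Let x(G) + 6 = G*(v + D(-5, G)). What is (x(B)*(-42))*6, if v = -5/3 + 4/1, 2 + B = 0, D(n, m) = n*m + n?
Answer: 5208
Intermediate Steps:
D(n, m) = n + m*n (D(n, m) = m*n + n = n + m*n)
B = -2 (B = -2 + 0 = -2)
v = 7/3 (v = -5*⅓ + 4*1 = -5/3 + 4 = 7/3 ≈ 2.3333)
x(G) = -6 + G*(-8/3 - 5*G) (x(G) = -6 + G*(7/3 - 5*(1 + G)) = -6 + G*(7/3 + (-5 - 5*G)) = -6 + G*(-8/3 - 5*G))
(x(B)*(-42))*6 = ((-6 - 5*(-2)² - 8/3*(-2))*(-42))*6 = ((-6 - 5*4 + 16/3)*(-42))*6 = ((-6 - 20 + 16/3)*(-42))*6 = -62/3*(-42)*6 = 868*6 = 5208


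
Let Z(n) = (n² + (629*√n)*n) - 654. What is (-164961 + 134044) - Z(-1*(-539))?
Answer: -320784 - 2373217*√11 ≈ -8.1919e+6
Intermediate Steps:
Z(n) = -654 + n² + 629*n^(3/2) (Z(n) = (n² + 629*n^(3/2)) - 654 = -654 + n² + 629*n^(3/2))
(-164961 + 134044) - Z(-1*(-539)) = (-164961 + 134044) - (-654 + (-1*(-539))² + 629*(-1*(-539))^(3/2)) = -30917 - (-654 + 539² + 629*539^(3/2)) = -30917 - (-654 + 290521 + 629*(3773*√11)) = -30917 - (-654 + 290521 + 2373217*√11) = -30917 - (289867 + 2373217*√11) = -30917 + (-289867 - 2373217*√11) = -320784 - 2373217*√11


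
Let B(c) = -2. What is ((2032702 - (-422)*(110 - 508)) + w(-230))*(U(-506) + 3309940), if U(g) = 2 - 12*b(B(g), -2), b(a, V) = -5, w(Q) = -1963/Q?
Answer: 709819242558543/115 ≈ 6.1723e+12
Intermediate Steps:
U(g) = 62 (U(g) = 2 - 12*(-5) = 2 + 60 = 62)
((2032702 - (-422)*(110 - 508)) + w(-230))*(U(-506) + 3309940) = ((2032702 - (-422)*(110 - 508)) - 1963/(-230))*(62 + 3309940) = ((2032702 - (-422)*(-398)) - 1963*(-1/230))*3310002 = ((2032702 - 1*167956) + 1963/230)*3310002 = ((2032702 - 167956) + 1963/230)*3310002 = (1864746 + 1963/230)*3310002 = (428893543/230)*3310002 = 709819242558543/115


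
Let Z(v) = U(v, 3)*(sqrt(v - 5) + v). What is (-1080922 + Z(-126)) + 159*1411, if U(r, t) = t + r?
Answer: -841075 - 123*I*sqrt(131) ≈ -8.4108e+5 - 1407.8*I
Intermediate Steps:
U(r, t) = r + t
Z(v) = (3 + v)*(v + sqrt(-5 + v)) (Z(v) = (v + 3)*(sqrt(v - 5) + v) = (3 + v)*(sqrt(-5 + v) + v) = (3 + v)*(v + sqrt(-5 + v)))
(-1080922 + Z(-126)) + 159*1411 = (-1080922 + (3 - 126)*(-126 + sqrt(-5 - 126))) + 159*1411 = (-1080922 - 123*(-126 + sqrt(-131))) + 224349 = (-1080922 - 123*(-126 + I*sqrt(131))) + 224349 = (-1080922 + (15498 - 123*I*sqrt(131))) + 224349 = (-1065424 - 123*I*sqrt(131)) + 224349 = -841075 - 123*I*sqrt(131)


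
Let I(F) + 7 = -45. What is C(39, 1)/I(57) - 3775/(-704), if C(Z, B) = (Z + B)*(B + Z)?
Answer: -232525/9152 ≈ -25.407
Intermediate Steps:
C(Z, B) = (B + Z)² (C(Z, B) = (B + Z)*(B + Z) = (B + Z)²)
I(F) = -52 (I(F) = -7 - 45 = -52)
C(39, 1)/I(57) - 3775/(-704) = (1 + 39)²/(-52) - 3775/(-704) = 40²*(-1/52) - 3775*(-1/704) = 1600*(-1/52) + 3775/704 = -400/13 + 3775/704 = -232525/9152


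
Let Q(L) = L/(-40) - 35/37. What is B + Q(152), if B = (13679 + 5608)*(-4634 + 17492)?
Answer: 45878564632/185 ≈ 2.4799e+8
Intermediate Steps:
Q(L) = -35/37 - L/40 (Q(L) = L*(-1/40) - 35*1/37 = -L/40 - 35/37 = -35/37 - L/40)
B = 247992246 (B = 19287*12858 = 247992246)
B + Q(152) = 247992246 + (-35/37 - 1/40*152) = 247992246 + (-35/37 - 19/5) = 247992246 - 878/185 = 45878564632/185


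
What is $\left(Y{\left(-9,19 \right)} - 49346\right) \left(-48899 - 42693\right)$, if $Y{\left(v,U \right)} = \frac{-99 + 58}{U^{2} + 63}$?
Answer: $\frac{239544507505}{53} \approx 4.5197 \cdot 10^{9}$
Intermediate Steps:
$Y{\left(v,U \right)} = - \frac{41}{63 + U^{2}}$
$\left(Y{\left(-9,19 \right)} - 49346\right) \left(-48899 - 42693\right) = \left(- \frac{41}{63 + 19^{2}} - 49346\right) \left(-48899 - 42693\right) = \left(- \frac{41}{63 + 361} - 49346\right) \left(-91592\right) = \left(- \frac{41}{424} - 49346\right) \left(-91592\right) = \left(- \frac{20922745}{424}\right) \left(-91592\right) = \frac{239544507505}{53}$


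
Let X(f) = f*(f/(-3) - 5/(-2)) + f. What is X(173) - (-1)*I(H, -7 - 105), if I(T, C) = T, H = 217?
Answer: -54923/6 ≈ -9153.8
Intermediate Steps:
X(f) = f + f*(5/2 - f/3) (X(f) = f*(f*(-1/3) - 5*(-1/2)) + f = f*(-f/3 + 5/2) + f = f*(5/2 - f/3) + f = f + f*(5/2 - f/3))
X(173) - (-1)*I(H, -7 - 105) = (1/6)*173*(21 - 2*173) - (-1)*217 = (1/6)*173*(21 - 346) - 1*(-217) = (1/6)*173*(-325) + 217 = -56225/6 + 217 = -54923/6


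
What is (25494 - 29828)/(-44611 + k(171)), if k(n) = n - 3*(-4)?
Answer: 2167/22214 ≈ 0.097551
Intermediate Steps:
k(n) = 12 + n (k(n) = n + 12 = 12 + n)
(25494 - 29828)/(-44611 + k(171)) = (25494 - 29828)/(-44611 + (12 + 171)) = -4334/(-44611 + 183) = -4334/(-44428) = -4334*(-1/44428) = 2167/22214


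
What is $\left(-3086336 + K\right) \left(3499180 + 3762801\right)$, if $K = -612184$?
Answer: $-26858581968120$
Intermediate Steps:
$\left(-3086336 + K\right) \left(3499180 + 3762801\right) = \left(-3086336 - 612184\right) \left(3499180 + 3762801\right) = \left(-3698520\right) 7261981 = -26858581968120$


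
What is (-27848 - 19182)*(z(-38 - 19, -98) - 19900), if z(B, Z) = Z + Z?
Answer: 945114880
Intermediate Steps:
z(B, Z) = 2*Z
(-27848 - 19182)*(z(-38 - 19, -98) - 19900) = (-27848 - 19182)*(2*(-98) - 19900) = -47030*(-196 - 19900) = -47030*(-20096) = 945114880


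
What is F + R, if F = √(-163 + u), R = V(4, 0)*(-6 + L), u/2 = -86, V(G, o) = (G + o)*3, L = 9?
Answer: 36 + I*√335 ≈ 36.0 + 18.303*I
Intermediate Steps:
V(G, o) = 3*G + 3*o
u = -172 (u = 2*(-86) = -172)
R = 36 (R = (3*4 + 3*0)*(-6 + 9) = (12 + 0)*3 = 12*3 = 36)
F = I*√335 (F = √(-163 - 172) = √(-335) = I*√335 ≈ 18.303*I)
F + R = I*√335 + 36 = 36 + I*√335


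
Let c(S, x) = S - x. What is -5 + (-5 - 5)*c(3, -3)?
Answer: -65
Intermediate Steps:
-5 + (-5 - 5)*c(3, -3) = -5 + (-5 - 5)*(3 - 1*(-3)) = -5 - 10*(3 + 3) = -5 - 10*6 = -5 - 60 = -65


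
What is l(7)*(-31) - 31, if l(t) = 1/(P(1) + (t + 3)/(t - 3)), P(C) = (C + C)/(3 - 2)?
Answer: -341/9 ≈ -37.889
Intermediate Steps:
P(C) = 2*C (P(C) = (2*C)/1 = (2*C)*1 = 2*C)
l(t) = 1/(2 + (3 + t)/(-3 + t)) (l(t) = 1/(2*1 + (t + 3)/(t - 3)) = 1/(2 + (3 + t)/(-3 + t)))
l(7)*(-31) - 31 = ((-3 + 7)/(3*(-1 + 7)))*(-31) - 31 = ((⅓)*4/6)*(-31) - 31 = ((⅓)*(⅙)*4)*(-31) - 31 = (2/9)*(-31) - 31 = -62/9 - 31 = -341/9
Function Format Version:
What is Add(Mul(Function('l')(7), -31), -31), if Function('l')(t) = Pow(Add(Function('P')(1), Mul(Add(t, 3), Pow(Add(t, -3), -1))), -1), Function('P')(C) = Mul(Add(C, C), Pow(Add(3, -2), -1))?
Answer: Rational(-341, 9) ≈ -37.889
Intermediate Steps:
Function('P')(C) = Mul(2, C) (Function('P')(C) = Mul(Mul(2, C), Pow(1, -1)) = Mul(Mul(2, C), 1) = Mul(2, C))
Function('l')(t) = Pow(Add(2, Mul(Pow(Add(-3, t), -1), Add(3, t))), -1) (Function('l')(t) = Pow(Add(Mul(2, 1), Mul(Add(t, 3), Pow(Add(t, -3), -1))), -1) = Pow(Add(2, Mul(Add(3, t), Pow(Add(-3, t), -1))), -1) = Pow(Add(2, Mul(Pow(Add(-3, t), -1), Add(3, t))), -1))
Add(Mul(Function('l')(7), -31), -31) = Add(Mul(Mul(Rational(1, 3), Pow(Add(-1, 7), -1), Add(-3, 7)), -31), -31) = Add(Mul(Mul(Rational(1, 3), Pow(6, -1), 4), -31), -31) = Add(Mul(Mul(Rational(1, 3), Rational(1, 6), 4), -31), -31) = Add(Mul(Rational(2, 9), -31), -31) = Add(Rational(-62, 9), -31) = Rational(-341, 9)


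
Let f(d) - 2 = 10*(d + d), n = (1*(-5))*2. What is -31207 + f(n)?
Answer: -31405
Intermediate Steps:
n = -10 (n = -5*2 = -10)
f(d) = 2 + 20*d (f(d) = 2 + 10*(d + d) = 2 + 10*(2*d) = 2 + 20*d)
-31207 + f(n) = -31207 + (2 + 20*(-10)) = -31207 + (2 - 200) = -31207 - 198 = -31405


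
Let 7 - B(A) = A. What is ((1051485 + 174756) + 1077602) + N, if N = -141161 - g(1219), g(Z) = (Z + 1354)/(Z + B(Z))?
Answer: 15136201/7 ≈ 2.1623e+6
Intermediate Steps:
B(A) = 7 - A
g(Z) = 1354/7 + Z/7 (g(Z) = (Z + 1354)/(Z + (7 - Z)) = (1354 + Z)/7 = (1354 + Z)*(⅐) = 1354/7 + Z/7)
N = -990700/7 (N = -141161 - (1354/7 + (⅐)*1219) = -141161 - (1354/7 + 1219/7) = -141161 - 1*2573/7 = -141161 - 2573/7 = -990700/7 ≈ -1.4153e+5)
((1051485 + 174756) + 1077602) + N = ((1051485 + 174756) + 1077602) - 990700/7 = (1226241 + 1077602) - 990700/7 = 2303843 - 990700/7 = 15136201/7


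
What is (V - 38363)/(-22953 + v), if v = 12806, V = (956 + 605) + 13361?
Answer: 23441/10147 ≈ 2.3101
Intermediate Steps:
V = 14922 (V = 1561 + 13361 = 14922)
(V - 38363)/(-22953 + v) = (14922 - 38363)/(-22953 + 12806) = -23441/(-10147) = -23441*(-1/10147) = 23441/10147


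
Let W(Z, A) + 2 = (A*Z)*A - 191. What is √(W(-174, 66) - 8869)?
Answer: 17*I*√2654 ≈ 875.79*I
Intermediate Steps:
W(Z, A) = -193 + Z*A² (W(Z, A) = -2 + ((A*Z)*A - 191) = -2 + (Z*A² - 191) = -2 + (-191 + Z*A²) = -193 + Z*A²)
√(W(-174, 66) - 8869) = √((-193 - 174*66²) - 8869) = √((-193 - 174*4356) - 8869) = √((-193 - 757944) - 8869) = √(-758137 - 8869) = √(-767006) = 17*I*√2654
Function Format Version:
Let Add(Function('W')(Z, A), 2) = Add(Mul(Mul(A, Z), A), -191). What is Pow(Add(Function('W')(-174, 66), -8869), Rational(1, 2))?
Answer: Mul(17, I, Pow(2654, Rational(1, 2))) ≈ Mul(875.79, I)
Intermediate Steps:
Function('W')(Z, A) = Add(-193, Mul(Z, Pow(A, 2))) (Function('W')(Z, A) = Add(-2, Add(Mul(Mul(A, Z), A), -191)) = Add(-2, Add(Mul(Z, Pow(A, 2)), -191)) = Add(-2, Add(-191, Mul(Z, Pow(A, 2)))) = Add(-193, Mul(Z, Pow(A, 2))))
Pow(Add(Function('W')(-174, 66), -8869), Rational(1, 2)) = Pow(Add(Add(-193, Mul(-174, Pow(66, 2))), -8869), Rational(1, 2)) = Pow(Add(Add(-193, Mul(-174, 4356)), -8869), Rational(1, 2)) = Pow(Add(Add(-193, -757944), -8869), Rational(1, 2)) = Pow(Add(-758137, -8869), Rational(1, 2)) = Pow(-767006, Rational(1, 2)) = Mul(17, I, Pow(2654, Rational(1, 2)))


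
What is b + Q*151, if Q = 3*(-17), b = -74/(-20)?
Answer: -76973/10 ≈ -7697.3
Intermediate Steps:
b = 37/10 (b = -74*(-1/20) = 37/10 ≈ 3.7000)
Q = -51
b + Q*151 = 37/10 - 51*151 = 37/10 - 7701 = -76973/10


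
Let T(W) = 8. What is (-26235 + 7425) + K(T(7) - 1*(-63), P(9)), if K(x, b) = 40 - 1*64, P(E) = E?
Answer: -18834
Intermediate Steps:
K(x, b) = -24 (K(x, b) = 40 - 64 = -24)
(-26235 + 7425) + K(T(7) - 1*(-63), P(9)) = (-26235 + 7425) - 24 = -18810 - 24 = -18834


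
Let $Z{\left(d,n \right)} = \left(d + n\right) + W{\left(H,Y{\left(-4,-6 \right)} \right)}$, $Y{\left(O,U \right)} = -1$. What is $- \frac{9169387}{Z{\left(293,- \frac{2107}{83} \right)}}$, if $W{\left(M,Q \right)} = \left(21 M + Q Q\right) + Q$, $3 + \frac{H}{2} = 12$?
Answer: $- \frac{761059121}{53586} \approx -14203.0$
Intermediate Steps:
$H = 18$ ($H = -6 + 2 \cdot 12 = -6 + 24 = 18$)
$W{\left(M,Q \right)} = Q + Q^{2} + 21 M$ ($W{\left(M,Q \right)} = \left(21 M + Q^{2}\right) + Q = \left(Q^{2} + 21 M\right) + Q = Q + Q^{2} + 21 M$)
$Z{\left(d,n \right)} = 378 + d + n$ ($Z{\left(d,n \right)} = \left(d + n\right) + \left(-1 + \left(-1\right)^{2} + 21 \cdot 18\right) = \left(d + n\right) + \left(-1 + 1 + 378\right) = \left(d + n\right) + 378 = 378 + d + n$)
$- \frac{9169387}{Z{\left(293,- \frac{2107}{83} \right)}} = - \frac{9169387}{378 + 293 - \frac{2107}{83}} = - \frac{9169387}{\frac{53586}{83}} = \left(-9169387\right) \frac{83}{53586} = - \frac{761059121}{53586}$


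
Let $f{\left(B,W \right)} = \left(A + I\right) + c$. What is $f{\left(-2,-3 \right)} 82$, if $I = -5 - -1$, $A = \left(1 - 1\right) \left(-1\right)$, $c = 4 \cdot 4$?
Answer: $984$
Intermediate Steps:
$c = 16$
$A = 0$ ($A = 0 \left(-1\right) = 0$)
$I = -4$ ($I = -5 + 1 = -4$)
$f{\left(B,W \right)} = 12$ ($f{\left(B,W \right)} = \left(0 - 4\right) + 16 = -4 + 16 = 12$)
$f{\left(-2,-3 \right)} 82 = 12 \cdot 82 = 984$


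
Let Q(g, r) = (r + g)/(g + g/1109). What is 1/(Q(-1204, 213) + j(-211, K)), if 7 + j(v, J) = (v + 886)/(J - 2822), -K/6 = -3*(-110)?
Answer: -458398920/2896264423 ≈ -0.15827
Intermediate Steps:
K = -1980 (K = -(-18)*(-110) = -6*330 = -1980)
Q(g, r) = 1109*(g + r)/(1110*g) (Q(g, r) = (g + r)/(g + g*(1/1109)) = (g + r)/(g + g/1109) = (g + r)/((1110*g/1109)) = (g + r)*(1109/(1110*g)) = 1109*(g + r)/(1110*g))
j(v, J) = -7 + (886 + v)/(-2822 + J) (j(v, J) = -7 + (v + 886)/(J - 2822) = -7 + (886 + v)/(-2822 + J))
1/(Q(-1204, 213) + j(-211, K)) = 1/((1109/1110)*(-1204 + 213)/(-1204) + (20640 - 211 - 7*(-1980))/(-2822 - 1980)) = 1/((1109/1110)*(-1/1204)*(-991) + (20640 - 211 + 13860)/(-4802)) = 1/(1099019/1336440 - 1/4802*34289) = 1/(1099019/1336440 - 34289/4802) = 1/(-2896264423/458398920) = -458398920/2896264423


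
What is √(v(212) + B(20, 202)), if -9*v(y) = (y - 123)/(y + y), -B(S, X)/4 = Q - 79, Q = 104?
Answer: I*√40459034/636 ≈ 10.001*I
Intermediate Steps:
B(S, X) = -100 (B(S, X) = -4*(104 - 79) = -4*25 = -100)
v(y) = -(-123 + y)/(18*y) (v(y) = -(y - 123)/(9*(y + y)) = -(-123 + y)/(9*(2*y)) = -(-123 + y)*1/(2*y)/9 = -(-123 + y)/(18*y))
√(v(212) + B(20, 202)) = √((1/18)*(123 - 1*212)/212 - 100) = √((1/18)*(1/212)*(123 - 212) - 100) = √((1/18)*(1/212)*(-89) - 100) = √(-89/3816 - 100) = √(-381689/3816) = I*√40459034/636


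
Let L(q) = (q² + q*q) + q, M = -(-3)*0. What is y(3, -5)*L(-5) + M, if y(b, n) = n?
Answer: -225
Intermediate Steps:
M = 0 (M = -3*0 = 0)
L(q) = q + 2*q² (L(q) = (q² + q²) + q = 2*q² + q = q + 2*q²)
y(3, -5)*L(-5) + M = -(-25)*(1 + 2*(-5)) + 0 = -(-25)*(1 - 10) + 0 = -(-25)*(-9) + 0 = -5*45 + 0 = -225 + 0 = -225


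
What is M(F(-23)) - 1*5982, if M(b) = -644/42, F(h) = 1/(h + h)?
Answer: -17992/3 ≈ -5997.3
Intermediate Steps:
F(h) = 1/(2*h)
M(b) = -46/3 (M(b) = -644*1/42 = -46/3)
M(F(-23)) - 1*5982 = -46/3 - 1*5982 = -46/3 - 5982 = -17992/3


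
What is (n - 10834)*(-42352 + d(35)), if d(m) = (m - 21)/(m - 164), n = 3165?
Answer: 41898983318/129 ≈ 3.2480e+8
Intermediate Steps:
d(m) = (-21 + m)/(-164 + m)
(n - 10834)*(-42352 + d(35)) = (3165 - 10834)*(-42352 + (-21 + 35)/(-164 + 35)) = -7669*(-42352 + 14/(-129)) = -7669*(-42352 - 1/129*14) = -7669*(-42352 - 14/129) = -7669*(-5463422/129) = 41898983318/129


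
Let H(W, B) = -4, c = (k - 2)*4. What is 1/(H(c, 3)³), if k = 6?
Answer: -1/64 ≈ -0.015625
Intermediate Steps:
c = 16 (c = (6 - 2)*4 = 4*4 = 16)
1/(H(c, 3)³) = 1/((-4)³) = 1/(-64) = -1/64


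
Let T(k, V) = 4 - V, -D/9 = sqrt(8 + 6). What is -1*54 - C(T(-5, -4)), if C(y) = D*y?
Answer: -54 + 72*sqrt(14) ≈ 215.40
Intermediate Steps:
D = -9*sqrt(14) (D = -9*sqrt(8 + 6) = -9*sqrt(14) ≈ -33.675)
C(y) = -9*y*sqrt(14) (C(y) = (-9*sqrt(14))*y = -9*y*sqrt(14))
-1*54 - C(T(-5, -4)) = -1*54 - (-9)*(4 - 1*(-4))*sqrt(14) = -54 - (-9)*(4 + 4)*sqrt(14) = -54 - (-9)*8*sqrt(14) = -54 - (-72)*sqrt(14) = -54 + 72*sqrt(14)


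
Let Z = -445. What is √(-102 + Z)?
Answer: I*√547 ≈ 23.388*I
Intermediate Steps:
√(-102 + Z) = √(-102 - 445) = √(-547) = I*√547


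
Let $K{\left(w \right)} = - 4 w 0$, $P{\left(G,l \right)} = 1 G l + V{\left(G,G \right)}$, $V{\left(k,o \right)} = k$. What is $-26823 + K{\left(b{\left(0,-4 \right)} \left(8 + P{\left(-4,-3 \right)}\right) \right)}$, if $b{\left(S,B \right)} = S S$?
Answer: $-26823$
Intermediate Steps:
$b{\left(S,B \right)} = S^{2}$
$P{\left(G,l \right)} = G + G l$ ($P{\left(G,l \right)} = 1 G l + G = G l + G = G + G l$)
$K{\left(w \right)} = 0$
$-26823 + K{\left(b{\left(0,-4 \right)} \left(8 + P{\left(-4,-3 \right)}\right) \right)} = -26823 + 0 = -26823$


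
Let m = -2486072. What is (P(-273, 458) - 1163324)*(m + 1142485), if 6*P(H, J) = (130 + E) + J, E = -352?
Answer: 4688922466298/3 ≈ 1.5630e+12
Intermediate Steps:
P(H, J) = -37 + J/6 (P(H, J) = ((130 - 352) + J)/6 = (-222 + J)/6 = -37 + J/6)
(P(-273, 458) - 1163324)*(m + 1142485) = ((-37 + (⅙)*458) - 1163324)*(-2486072 + 1142485) = ((-37 + 229/3) - 1163324)*(-1343587) = (118/3 - 1163324)*(-1343587) = -3489854/3*(-1343587) = 4688922466298/3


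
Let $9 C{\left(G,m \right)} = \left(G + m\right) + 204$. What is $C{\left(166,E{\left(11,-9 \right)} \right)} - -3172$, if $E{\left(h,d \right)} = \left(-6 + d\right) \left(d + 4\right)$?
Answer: $\frac{28993}{9} \approx 3221.4$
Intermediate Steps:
$E{\left(h,d \right)} = \left(-6 + d\right) \left(4 + d\right)$
$C{\left(G,m \right)} = \frac{68}{3} + \frac{G}{9} + \frac{m}{9}$ ($C{\left(G,m \right)} = \frac{\left(G + m\right) + 204}{9} = \frac{204 + G + m}{9} = \frac{68}{3} + \frac{G}{9} + \frac{m}{9}$)
$C{\left(166,E{\left(11,-9 \right)} \right)} - -3172 = \left(\frac{68}{3} + \frac{1}{9} \cdot 166 + \frac{-24 + \left(-9\right)^{2} - -18}{9}\right) - -3172 = \left(\frac{68}{3} + \frac{166}{9} + \frac{-24 + 81 + 18}{9}\right) + 3172 = \left(\frac{68}{3} + \frac{166}{9} + \frac{1}{9} \cdot 75\right) + 3172 = \left(\frac{68}{3} + \frac{166}{9} + \frac{25}{3}\right) + 3172 = \frac{445}{9} + 3172 = \frac{28993}{9}$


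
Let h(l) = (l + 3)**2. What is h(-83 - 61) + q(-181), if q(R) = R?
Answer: 19700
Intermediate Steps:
h(l) = (3 + l)**2
h(-83 - 61) + q(-181) = (3 + (-83 - 61))**2 - 181 = (3 - 144)**2 - 181 = (-141)**2 - 181 = 19881 - 181 = 19700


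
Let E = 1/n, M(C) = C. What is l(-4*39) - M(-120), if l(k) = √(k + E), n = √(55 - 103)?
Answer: 120 + √(-5616 - 3*I*√3)/6 ≈ 120.01 - 12.49*I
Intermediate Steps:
n = 4*I*√3 (n = √(-48) = 4*I*√3 ≈ 6.9282*I)
E = -I*√3/12 (E = 1/(4*I*√3) = -I*√3/12 ≈ -0.14434*I)
l(k) = √(k - I*√3/12)
l(-4*39) - M(-120) = √(36*(-4*39) - 3*I*√3)/6 - 1*(-120) = √(36*(-156) - 3*I*√3)/6 + 120 = √(-5616 - 3*I*√3)/6 + 120 = 120 + √(-5616 - 3*I*√3)/6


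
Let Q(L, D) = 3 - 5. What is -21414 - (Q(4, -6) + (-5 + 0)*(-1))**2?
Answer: -21423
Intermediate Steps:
Q(L, D) = -2
-21414 - (Q(4, -6) + (-5 + 0)*(-1))**2 = -21414 - (-2 + (-5 + 0)*(-1))**2 = -21414 - (-2 - 5*(-1))**2 = -21414 - (-2 + 5)**2 = -21414 - 1*3**2 = -21414 - 1*9 = -21414 - 9 = -21423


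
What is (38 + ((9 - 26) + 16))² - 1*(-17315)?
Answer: 18684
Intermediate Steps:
(38 + ((9 - 26) + 16))² - 1*(-17315) = (38 + (-17 + 16))² + 17315 = (38 - 1)² + 17315 = 37² + 17315 = 1369 + 17315 = 18684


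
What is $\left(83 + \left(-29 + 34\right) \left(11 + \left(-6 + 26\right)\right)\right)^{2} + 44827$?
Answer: $101471$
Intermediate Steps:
$\left(83 + \left(-29 + 34\right) \left(11 + \left(-6 + 26\right)\right)\right)^{2} + 44827 = \left(83 + 5 \left(11 + 20\right)\right)^{2} + 44827 = \left(83 + 5 \cdot 31\right)^{2} + 44827 = \left(83 + 155\right)^{2} + 44827 = 238^{2} + 44827 = 56644 + 44827 = 101471$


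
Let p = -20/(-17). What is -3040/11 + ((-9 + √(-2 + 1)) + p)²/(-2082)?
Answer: -304892220/1103113 + 133*I/17697 ≈ -276.39 + 0.0075154*I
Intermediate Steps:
p = 20/17 (p = -20*(-1/17) = 20/17 ≈ 1.1765)
-3040/11 + ((-9 + √(-2 + 1)) + p)²/(-2082) = -3040/11 + ((-9 + √(-2 + 1)) + 20/17)²/(-2082) = -3040*1/11 + ((-9 + √(-1)) + 20/17)²*(-1/2082) = -3040/11 + ((-9 + I) + 20/17)²*(-1/2082) = -3040/11 + (-133/17 + I)²*(-1/2082) = -3040/11 - (-133/17 + I)²/2082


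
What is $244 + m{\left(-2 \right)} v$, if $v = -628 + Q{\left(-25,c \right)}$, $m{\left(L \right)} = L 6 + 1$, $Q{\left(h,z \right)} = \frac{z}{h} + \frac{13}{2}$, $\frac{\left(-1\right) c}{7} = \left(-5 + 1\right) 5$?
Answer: $\frac{71421}{10} \approx 7142.1$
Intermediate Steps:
$c = 140$ ($c = - 7 \left(-5 + 1\right) 5 = - 7 \left(\left(-4\right) 5\right) = \left(-7\right) \left(-20\right) = 140$)
$Q{\left(h,z \right)} = \frac{13}{2} + \frac{z}{h}$ ($Q{\left(h,z \right)} = \frac{z}{h} + 13 \cdot \frac{1}{2} = \frac{z}{h} + \frac{13}{2} = \frac{13}{2} + \frac{z}{h}$)
$m{\left(L \right)} = 1 + 6 L$ ($m{\left(L \right)} = 6 L + 1 = 1 + 6 L$)
$v = - \frac{6271}{10}$ ($v = -628 + \left(\frac{13}{2} + \frac{140}{-25}\right) = -628 + \left(\frac{13}{2} + 140 \left(- \frac{1}{25}\right)\right) = -628 + \left(\frac{13}{2} - \frac{28}{5}\right) = -628 + \frac{9}{10} = - \frac{6271}{10} \approx -627.1$)
$244 + m{\left(-2 \right)} v = 244 + \left(1 + 6 \left(-2\right)\right) \left(- \frac{6271}{10}\right) = 244 + \left(1 - 12\right) \left(- \frac{6271}{10}\right) = 244 - - \frac{68981}{10} = 244 + \frac{68981}{10} = \frac{71421}{10}$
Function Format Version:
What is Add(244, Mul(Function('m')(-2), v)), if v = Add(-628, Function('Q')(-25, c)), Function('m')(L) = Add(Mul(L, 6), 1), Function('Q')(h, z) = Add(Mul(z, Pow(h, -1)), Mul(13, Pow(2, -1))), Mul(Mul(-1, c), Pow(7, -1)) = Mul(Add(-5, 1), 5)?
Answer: Rational(71421, 10) ≈ 7142.1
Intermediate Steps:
c = 140 (c = Mul(-7, Mul(Add(-5, 1), 5)) = Mul(-7, Mul(-4, 5)) = Mul(-7, -20) = 140)
Function('Q')(h, z) = Add(Rational(13, 2), Mul(z, Pow(h, -1))) (Function('Q')(h, z) = Add(Mul(z, Pow(h, -1)), Mul(13, Rational(1, 2))) = Add(Mul(z, Pow(h, -1)), Rational(13, 2)) = Add(Rational(13, 2), Mul(z, Pow(h, -1))))
Function('m')(L) = Add(1, Mul(6, L)) (Function('m')(L) = Add(Mul(6, L), 1) = Add(1, Mul(6, L)))
v = Rational(-6271, 10) (v = Add(-628, Add(Rational(13, 2), Mul(140, Pow(-25, -1)))) = Add(-628, Add(Rational(13, 2), Mul(140, Rational(-1, 25)))) = Add(-628, Add(Rational(13, 2), Rational(-28, 5))) = Add(-628, Rational(9, 10)) = Rational(-6271, 10) ≈ -627.10)
Add(244, Mul(Function('m')(-2), v)) = Add(244, Mul(Add(1, Mul(6, -2)), Rational(-6271, 10))) = Add(244, Mul(Add(1, -12), Rational(-6271, 10))) = Add(244, Mul(-11, Rational(-6271, 10))) = Add(244, Rational(68981, 10)) = Rational(71421, 10)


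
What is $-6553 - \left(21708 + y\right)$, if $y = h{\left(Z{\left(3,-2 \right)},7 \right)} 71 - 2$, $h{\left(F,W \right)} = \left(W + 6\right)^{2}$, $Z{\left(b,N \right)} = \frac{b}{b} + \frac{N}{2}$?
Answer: $-40258$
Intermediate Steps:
$Z{\left(b,N \right)} = 1 + \frac{N}{2}$ ($Z{\left(b,N \right)} = 1 + N \frac{1}{2} = 1 + \frac{N}{2}$)
$h{\left(F,W \right)} = \left(6 + W\right)^{2}$
$y = 11997$ ($y = \left(6 + 7\right)^{2} \cdot 71 - 2 = 13^{2} \cdot 71 - 2 = 169 \cdot 71 - 2 = 11999 - 2 = 11997$)
$-6553 - \left(21708 + y\right) = -6553 - 33705 = -40258$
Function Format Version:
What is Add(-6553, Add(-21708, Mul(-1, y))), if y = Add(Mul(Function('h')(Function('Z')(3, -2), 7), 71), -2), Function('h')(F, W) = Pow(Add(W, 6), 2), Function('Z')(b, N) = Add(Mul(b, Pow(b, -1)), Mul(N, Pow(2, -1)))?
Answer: -40258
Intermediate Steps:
Function('Z')(b, N) = Add(1, Mul(Rational(1, 2), N)) (Function('Z')(b, N) = Add(1, Mul(N, Rational(1, 2))) = Add(1, Mul(Rational(1, 2), N)))
Function('h')(F, W) = Pow(Add(6, W), 2)
y = 11997 (y = Add(Mul(Pow(Add(6, 7), 2), 71), -2) = Add(Mul(Pow(13, 2), 71), -2) = Add(Mul(169, 71), -2) = Add(11999, -2) = 11997)
Add(-6553, Add(-21708, Mul(-1, y))) = Add(-6553, Add(-21708, Mul(-1, 11997))) = Add(-6553, Add(-21708, -11997)) = Add(-6553, -33705) = -40258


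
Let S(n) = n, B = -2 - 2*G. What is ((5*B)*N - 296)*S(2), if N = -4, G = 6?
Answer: -32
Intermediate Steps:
B = -14 (B = -2 - 2*6 = -2 - 12 = -14)
((5*B)*N - 296)*S(2) = ((5*(-14))*(-4) - 296)*2 = (-70*(-4) - 296)*2 = (280 - 296)*2 = -16*2 = -32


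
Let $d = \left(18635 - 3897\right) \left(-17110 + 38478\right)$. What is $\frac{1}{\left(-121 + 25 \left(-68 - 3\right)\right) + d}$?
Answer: $\frac{1}{314919688} \approx 3.1754 \cdot 10^{-9}$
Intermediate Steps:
$d = 314921584$ ($d = 14738 \cdot 21368 = 314921584$)
$\frac{1}{\left(-121 + 25 \left(-68 - 3\right)\right) + d} = \frac{1}{\left(-121 + 25 \left(-68 - 3\right)\right) + 314921584} = \frac{1}{\left(-121 + 25 \left(-71\right)\right) + 314921584} = \frac{1}{\left(-121 - 1775\right) + 314921584} = \frac{1}{-1896 + 314921584} = \frac{1}{314919688}$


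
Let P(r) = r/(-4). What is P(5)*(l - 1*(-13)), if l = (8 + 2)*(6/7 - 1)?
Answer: -405/28 ≈ -14.464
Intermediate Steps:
P(r) = -r/4 (P(r) = r*(-¼) = -r/4)
l = -10/7 (l = 10*(6*(⅐) - 1) = 10*(6/7 - 1) = 10*(-⅐) = -10/7 ≈ -1.4286)
P(5)*(l - 1*(-13)) = (-¼*5)*(-10/7 - 1*(-13)) = -5*(-10/7 + 13)/4 = -5/4*81/7 = -405/28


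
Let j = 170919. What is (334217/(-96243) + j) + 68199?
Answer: 23013099457/96243 ≈ 2.3911e+5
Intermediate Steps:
(334217/(-96243) + j) + 68199 = (334217/(-96243) + 170919) + 68199 = (334217*(-1/96243) + 170919) + 68199 = (-334217/96243 + 170919) + 68199 = 16449423100/96243 + 68199 = 23013099457/96243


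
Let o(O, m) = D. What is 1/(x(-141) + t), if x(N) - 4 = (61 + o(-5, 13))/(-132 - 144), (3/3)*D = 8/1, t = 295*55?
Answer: 4/64915 ≈ 6.1619e-5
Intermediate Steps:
t = 16225
D = 8 (D = 8/1 = 8*1 = 8)
o(O, m) = 8
x(N) = 15/4 (x(N) = 4 + (61 + 8)/(-132 - 144) = 4 + 69/(-276) = 4 + 69*(-1/276) = 4 - 1/4 = 15/4)
1/(x(-141) + t) = 1/(15/4 + 16225) = 1/(64915/4) = 4/64915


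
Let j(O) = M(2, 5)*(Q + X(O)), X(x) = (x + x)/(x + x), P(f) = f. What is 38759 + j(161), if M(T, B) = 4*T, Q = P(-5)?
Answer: 38727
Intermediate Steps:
X(x) = 1 (X(x) = (2*x)/((2*x)) = (2*x)*(1/(2*x)) = 1)
Q = -5
j(O) = -32 (j(O) = (4*2)*(-5 + 1) = 8*(-4) = -32)
38759 + j(161) = 38759 - 32 = 38727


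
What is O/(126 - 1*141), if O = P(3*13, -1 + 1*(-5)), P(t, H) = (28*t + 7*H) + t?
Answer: -363/5 ≈ -72.600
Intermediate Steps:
P(t, H) = 7*H + 29*t (P(t, H) = (7*H + 28*t) + t = 7*H + 29*t)
O = 1089 (O = 7*(-1 + 1*(-5)) + 29*(3*13) = 7*(-1 - 5) + 29*39 = 7*(-6) + 1131 = -42 + 1131 = 1089)
O/(126 - 1*141) = 1089/(126 - 1*141) = 1089/(126 - 141) = 1089/(-15) = 1089*(-1/15) = -363/5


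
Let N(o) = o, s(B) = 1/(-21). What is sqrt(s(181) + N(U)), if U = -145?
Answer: I*sqrt(63966)/21 ≈ 12.044*I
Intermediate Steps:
s(B) = -1/21
sqrt(s(181) + N(U)) = sqrt(-1/21 - 145) = sqrt(-3046/21) = I*sqrt(63966)/21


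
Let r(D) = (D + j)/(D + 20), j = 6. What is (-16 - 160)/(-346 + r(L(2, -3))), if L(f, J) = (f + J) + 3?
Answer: 968/1901 ≈ 0.50921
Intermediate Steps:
L(f, J) = 3 + J + f (L(f, J) = (J + f) + 3 = 3 + J + f)
r(D) = (6 + D)/(20 + D) (r(D) = (D + 6)/(D + 20) = (6 + D)/(20 + D))
(-16 - 160)/(-346 + r(L(2, -3))) = (-16 - 160)/(-346 + (6 + (3 - 3 + 2))/(20 + (3 - 3 + 2))) = -176/(-346 + (6 + 2)/(20 + 2)) = -176/(-346 + 8/22) = -176/(-346 + (1/22)*8) = -176/(-346 + 4/11) = -176/(-3802/11) = -176*(-11/3802) = 968/1901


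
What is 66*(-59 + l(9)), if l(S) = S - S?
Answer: -3894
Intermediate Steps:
l(S) = 0
66*(-59 + l(9)) = 66*(-59 + 0) = 66*(-59) = -3894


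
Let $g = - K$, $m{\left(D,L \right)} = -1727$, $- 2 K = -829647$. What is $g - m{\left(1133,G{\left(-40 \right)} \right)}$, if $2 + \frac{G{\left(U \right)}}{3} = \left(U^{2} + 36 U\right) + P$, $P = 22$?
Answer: $- \frac{826193}{2} \approx -4.131 \cdot 10^{5}$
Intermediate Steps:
$K = \frac{829647}{2}$ ($K = \left(- \frac{1}{2}\right) \left(-829647\right) = \frac{829647}{2} \approx 4.1482 \cdot 10^{5}$)
$G{\left(U \right)} = 60 + 3 U^{2} + 108 U$ ($G{\left(U \right)} = -6 + 3 \left(\left(U^{2} + 36 U\right) + 22\right) = -6 + 3 \left(22 + U^{2} + 36 U\right) = -6 + \left(66 + 3 U^{2} + 108 U\right) = 60 + 3 U^{2} + 108 U$)
$g = - \frac{829647}{2}$ ($g = \left(-1\right) \frac{829647}{2} = - \frac{829647}{2} \approx -4.1482 \cdot 10^{5}$)
$g - m{\left(1133,G{\left(-40 \right)} \right)} = - \frac{829647}{2} - -1727 = - \frac{829647}{2} + 1727 = - \frac{826193}{2}$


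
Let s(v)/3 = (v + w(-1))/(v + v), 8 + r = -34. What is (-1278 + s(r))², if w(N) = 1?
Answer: 1277562049/784 ≈ 1.6295e+6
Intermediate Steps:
r = -42 (r = -8 - 34 = -42)
s(v) = 3*(1 + v)/(2*v) (s(v) = 3*((v + 1)/(v + v)) = 3*((1 + v)/((2*v))) = 3*((1 + v)*(1/(2*v))) = 3*((1 + v)/(2*v)) = 3*(1 + v)/(2*v))
(-1278 + s(r))² = (-1278 + (3/2)*(1 - 42)/(-42))² = (-1278 + (3/2)*(-1/42)*(-41))² = (-1278 + 41/28)² = (-35743/28)² = 1277562049/784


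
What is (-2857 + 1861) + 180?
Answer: -816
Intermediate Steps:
(-2857 + 1861) + 180 = -996 + 180 = -816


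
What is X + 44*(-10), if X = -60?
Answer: -500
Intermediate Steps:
X + 44*(-10) = -60 + 44*(-10) = -60 - 440 = -500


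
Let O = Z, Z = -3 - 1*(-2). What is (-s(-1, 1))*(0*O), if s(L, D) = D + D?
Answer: 0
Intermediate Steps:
s(L, D) = 2*D
Z = -1 (Z = -3 + 2 = -1)
O = -1
(-s(-1, 1))*(0*O) = (-2)*(0*(-1)) = -1*2*0 = -2*0 = 0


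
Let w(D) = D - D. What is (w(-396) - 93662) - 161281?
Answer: -254943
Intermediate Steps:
w(D) = 0
(w(-396) - 93662) - 161281 = (0 - 93662) - 161281 = -93662 - 161281 = -254943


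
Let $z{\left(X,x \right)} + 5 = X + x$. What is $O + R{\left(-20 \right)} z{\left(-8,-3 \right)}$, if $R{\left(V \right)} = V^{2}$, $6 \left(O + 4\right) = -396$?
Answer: $-6470$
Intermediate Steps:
$O = -70$ ($O = -4 + \frac{1}{6} \left(-396\right) = -4 - 66 = -70$)
$z{\left(X,x \right)} = -5 + X + x$ ($z{\left(X,x \right)} = -5 + \left(X + x\right) = -5 + X + x$)
$O + R{\left(-20 \right)} z{\left(-8,-3 \right)} = -70 + \left(-20\right)^{2} \left(-5 - 8 - 3\right) = -70 + 400 \left(-16\right) = -70 - 6400 = -6470$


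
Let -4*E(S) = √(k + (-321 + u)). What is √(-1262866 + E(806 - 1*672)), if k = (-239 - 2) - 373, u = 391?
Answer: √(-1262866 - I*√34) ≈ 0.003 - 1123.8*I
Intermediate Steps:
k = -614 (k = -241 - 373 = -614)
E(S) = -I*√34 (E(S) = -√(-614 + (-321 + 391))/4 = -√(-614 + 70)/4 = -I*√34)
√(-1262866 + E(806 - 1*672)) = √(-1262866 - I*√34)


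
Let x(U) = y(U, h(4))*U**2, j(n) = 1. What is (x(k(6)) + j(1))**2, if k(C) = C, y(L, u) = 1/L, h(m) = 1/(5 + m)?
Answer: 49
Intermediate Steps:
x(U) = U (x(U) = U**2/U = U)
(x(k(6)) + j(1))**2 = (6 + 1)**2 = 7**2 = 49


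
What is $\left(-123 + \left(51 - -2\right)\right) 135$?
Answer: $-9450$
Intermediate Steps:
$\left(-123 + \left(51 - -2\right)\right) 135 = \left(-123 + \left(51 + 2\right)\right) 135 = \left(-123 + 53\right) 135 = \left(-70\right) 135 = -9450$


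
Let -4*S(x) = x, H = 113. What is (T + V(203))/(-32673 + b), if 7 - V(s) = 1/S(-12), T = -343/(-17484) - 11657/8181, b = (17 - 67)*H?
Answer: -250857485/1827197258364 ≈ -0.00013729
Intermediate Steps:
b = -5650 (b = (17 - 67)*113 = -50*113 = -5650)
S(x) = -x/4
T = -67001635/47678868 (T = -343*(-1/17484) - 11657*1/8181 = 343/17484 - 11657/8181 = -67001635/47678868 ≈ -1.4053)
V(s) = 20/3 (V(s) = 7 - 1/((-¼*(-12))) = 7 - 1/3 = 7 - 1*⅓ = 7 - ⅓ = 20/3)
(T + V(203))/(-32673 + b) = (-67001635/47678868 + 20/3)/(-32673 - 5650) = (250857485/47678868)/(-38323) = (250857485/47678868)*(-1/38323) = -250857485/1827197258364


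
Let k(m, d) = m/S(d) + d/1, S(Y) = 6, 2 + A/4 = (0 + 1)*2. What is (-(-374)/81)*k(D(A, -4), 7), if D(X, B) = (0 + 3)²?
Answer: 3179/81 ≈ 39.247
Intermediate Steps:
A = 0 (A = -8 + 4*((0 + 1)*2) = -8 + 4*(1*2) = -8 + 4*2 = -8 + 8 = 0)
D(X, B) = 9 (D(X, B) = 3² = 9)
k(m, d) = d + m/6 (k(m, d) = m/6 + d/1 = m*(⅙) + d*1 = m/6 + d = d + m/6)
(-(-374)/81)*k(D(A, -4), 7) = (-(-374)/81)*(7 + (⅙)*9) = (-(-374)/81)*(7 + 3/2) = -17*(-22/81)*(17/2) = (374/81)*(17/2) = 3179/81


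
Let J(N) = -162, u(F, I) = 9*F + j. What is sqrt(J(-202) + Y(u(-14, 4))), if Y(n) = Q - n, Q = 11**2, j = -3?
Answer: 2*sqrt(22) ≈ 9.3808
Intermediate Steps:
u(F, I) = -3 + 9*F (u(F, I) = 9*F - 3 = -3 + 9*F)
Q = 121
Y(n) = 121 - n
sqrt(J(-202) + Y(u(-14, 4))) = sqrt(-162 + (121 - (-3 + 9*(-14)))) = sqrt(-162 + (121 - (-3 - 126))) = sqrt(-162 + (121 - 1*(-129))) = sqrt(-162 + (121 + 129)) = sqrt(-162 + 250) = sqrt(88) = 2*sqrt(22)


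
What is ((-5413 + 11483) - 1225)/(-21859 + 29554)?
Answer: 17/27 ≈ 0.62963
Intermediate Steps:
((-5413 + 11483) - 1225)/(-21859 + 29554) = (6070 - 1225)/7695 = 4845*(1/7695) = 17/27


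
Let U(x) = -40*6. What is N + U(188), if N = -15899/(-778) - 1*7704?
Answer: -6164533/778 ≈ -7923.6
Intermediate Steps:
U(x) = -240
N = -5977813/778 (N = -15899*(-1/778) - 7704 = 15899/778 - 7704 = -5977813/778 ≈ -7683.6)
N + U(188) = -5977813/778 - 240 = -6164533/778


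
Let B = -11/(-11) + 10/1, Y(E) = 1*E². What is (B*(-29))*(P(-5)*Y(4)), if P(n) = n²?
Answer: -127600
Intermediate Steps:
Y(E) = E²
B = 11 (B = -11*(-1/11) + 10*1 = 1 + 10 = 11)
(B*(-29))*(P(-5)*Y(4)) = (11*(-29))*((-5)²*4²) = -7975*16 = -319*400 = -127600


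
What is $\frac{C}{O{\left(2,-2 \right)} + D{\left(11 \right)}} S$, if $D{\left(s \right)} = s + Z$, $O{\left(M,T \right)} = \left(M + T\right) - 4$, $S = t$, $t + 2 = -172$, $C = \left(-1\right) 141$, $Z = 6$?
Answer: $\frac{24534}{13} \approx 1887.2$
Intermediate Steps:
$C = -141$
$t = -174$ ($t = -2 - 172 = -174$)
$S = -174$
$O{\left(M,T \right)} = -4 + M + T$
$D{\left(s \right)} = 6 + s$ ($D{\left(s \right)} = s + 6 = 6 + s$)
$\frac{C}{O{\left(2,-2 \right)} + D{\left(11 \right)}} S = - \frac{141}{\left(-4 + 2 - 2\right) + \left(6 + 11\right)} \left(-174\right) = - \frac{141}{-4 + 17} \left(-174\right) = - \frac{141}{13} \left(-174\right) = \left(-141\right) \frac{1}{13} \left(-174\right) = \left(- \frac{141}{13}\right) \left(-174\right) = \frac{24534}{13}$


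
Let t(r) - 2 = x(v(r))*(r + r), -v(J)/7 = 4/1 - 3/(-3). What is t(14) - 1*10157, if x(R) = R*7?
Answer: -17015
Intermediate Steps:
v(J) = -35 (v(J) = -7*(4/1 - 3/(-3)) = -7*(4*1 - 3*(-⅓)) = -7*(4 + 1) = -7*5 = -35)
x(R) = 7*R
t(r) = 2 - 490*r (t(r) = 2 + (7*(-35))*(r + r) = 2 - 490*r)
t(14) - 1*10157 = (2 - 490*14) - 1*10157 = (2 - 6860) - 10157 = -6858 - 10157 = -17015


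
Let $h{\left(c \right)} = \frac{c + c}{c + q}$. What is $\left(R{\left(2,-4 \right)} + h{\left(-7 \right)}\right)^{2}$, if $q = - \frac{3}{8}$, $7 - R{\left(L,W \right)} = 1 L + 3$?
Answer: $\frac{52900}{3481} \approx 15.197$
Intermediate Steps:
$R{\left(L,W \right)} = 4 - L$ ($R{\left(L,W \right)} = 7 - \left(1 L + 3\right) = 7 - \left(L + 3\right) = 7 - \left(3 + L\right) = 4 - L$)
$q = - \frac{3}{8}$ ($q = \left(-3\right) \frac{1}{8} = - \frac{3}{8} \approx -0.375$)
$h{\left(c \right)} = \frac{2 c}{- \frac{3}{8} + c}$ ($h{\left(c \right)} = \frac{c + c}{c - \frac{3}{8}} = \frac{2 c}{- \frac{3}{8} + c}$)
$\left(R{\left(2,-4 \right)} + h{\left(-7 \right)}\right)^{2} = \left(\left(4 - 2\right) + 16 \left(-7\right) \frac{1}{-3 + 8 \left(-7\right)}\right)^{2} = \left(\left(4 - 2\right) + 16 \left(-7\right) \frac{1}{-3 - 56}\right)^{2} = \left(2 + 16 \left(-7\right) \frac{1}{-59}\right)^{2} = \left(2 + 16 \left(-7\right) \left(- \frac{1}{59}\right)\right)^{2} = \left(2 + \frac{112}{59}\right)^{2} = \left(\frac{230}{59}\right)^{2} = \frac{52900}{3481}$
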